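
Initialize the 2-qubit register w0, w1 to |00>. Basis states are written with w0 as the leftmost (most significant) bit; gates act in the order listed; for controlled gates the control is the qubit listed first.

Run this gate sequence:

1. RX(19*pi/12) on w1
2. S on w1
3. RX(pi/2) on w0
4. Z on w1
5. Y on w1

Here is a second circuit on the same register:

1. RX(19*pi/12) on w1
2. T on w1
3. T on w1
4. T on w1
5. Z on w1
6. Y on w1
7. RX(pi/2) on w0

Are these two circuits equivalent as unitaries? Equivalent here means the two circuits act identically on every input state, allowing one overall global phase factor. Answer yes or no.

No — the two circuits implement different unitaries, even allowing a global phase.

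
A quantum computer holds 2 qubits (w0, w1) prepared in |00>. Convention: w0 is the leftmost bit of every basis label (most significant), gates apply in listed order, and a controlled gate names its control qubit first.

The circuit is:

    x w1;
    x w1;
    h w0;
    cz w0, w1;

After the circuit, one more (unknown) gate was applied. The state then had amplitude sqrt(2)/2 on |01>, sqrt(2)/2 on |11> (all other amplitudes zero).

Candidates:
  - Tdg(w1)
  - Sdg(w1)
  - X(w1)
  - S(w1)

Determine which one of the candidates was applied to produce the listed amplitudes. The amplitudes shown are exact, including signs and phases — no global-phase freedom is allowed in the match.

It was X(w1) that produced the state shown. Key observation: gates 1-2 undo each other exactly, leaving only the rest of the circuit to track.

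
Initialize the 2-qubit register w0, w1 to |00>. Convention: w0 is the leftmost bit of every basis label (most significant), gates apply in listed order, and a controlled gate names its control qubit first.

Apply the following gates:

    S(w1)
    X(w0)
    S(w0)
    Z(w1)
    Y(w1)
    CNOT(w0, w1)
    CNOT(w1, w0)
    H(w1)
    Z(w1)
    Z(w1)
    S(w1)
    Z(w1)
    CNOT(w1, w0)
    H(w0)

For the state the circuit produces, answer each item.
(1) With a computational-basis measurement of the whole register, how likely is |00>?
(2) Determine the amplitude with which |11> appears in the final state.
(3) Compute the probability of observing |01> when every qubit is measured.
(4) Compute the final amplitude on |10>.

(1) The probability of measuring |00> is 1/4.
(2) |11> carries amplitude I/2 in the final state.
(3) Outcome |01> occurs with probability 1/4.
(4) |10> carries amplitude 1/2 in the final state.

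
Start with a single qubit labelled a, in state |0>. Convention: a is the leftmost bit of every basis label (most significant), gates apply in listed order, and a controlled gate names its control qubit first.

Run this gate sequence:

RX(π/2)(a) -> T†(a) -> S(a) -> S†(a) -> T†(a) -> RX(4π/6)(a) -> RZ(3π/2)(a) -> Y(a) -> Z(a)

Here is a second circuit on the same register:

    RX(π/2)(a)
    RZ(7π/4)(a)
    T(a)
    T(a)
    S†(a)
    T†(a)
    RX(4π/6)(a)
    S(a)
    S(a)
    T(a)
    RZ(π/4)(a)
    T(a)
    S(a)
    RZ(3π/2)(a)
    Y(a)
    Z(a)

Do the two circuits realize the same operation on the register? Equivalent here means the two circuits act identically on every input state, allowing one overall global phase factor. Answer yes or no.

No, they are not equivalent — no single phase factor reconciles the two unitaries.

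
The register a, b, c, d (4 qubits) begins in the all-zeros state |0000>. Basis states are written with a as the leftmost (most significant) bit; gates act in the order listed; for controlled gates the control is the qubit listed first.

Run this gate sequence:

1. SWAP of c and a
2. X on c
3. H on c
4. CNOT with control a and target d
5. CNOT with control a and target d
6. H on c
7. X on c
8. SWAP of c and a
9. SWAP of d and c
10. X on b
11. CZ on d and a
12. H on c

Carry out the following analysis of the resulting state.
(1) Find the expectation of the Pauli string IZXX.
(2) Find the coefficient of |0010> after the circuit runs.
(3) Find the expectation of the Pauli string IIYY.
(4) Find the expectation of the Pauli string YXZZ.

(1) The observable IZXX averages to 0. Key observation: gates 1-8 undo each other exactly, leaving only the rest of the circuit to track.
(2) |0010> carries amplitude 0 in the final state.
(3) The expectation value of IIYY is 0.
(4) The observable YXZZ averages to 0.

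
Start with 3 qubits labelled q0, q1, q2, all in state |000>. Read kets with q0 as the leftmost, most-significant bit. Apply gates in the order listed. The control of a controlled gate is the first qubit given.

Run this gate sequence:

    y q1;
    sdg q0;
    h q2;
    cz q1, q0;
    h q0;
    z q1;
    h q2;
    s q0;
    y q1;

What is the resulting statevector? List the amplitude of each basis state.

The final amplitudes are -sqrt(2)/2 on |000>, -sqrt(2)*I/2 on |100>, and 0 on every other basis state.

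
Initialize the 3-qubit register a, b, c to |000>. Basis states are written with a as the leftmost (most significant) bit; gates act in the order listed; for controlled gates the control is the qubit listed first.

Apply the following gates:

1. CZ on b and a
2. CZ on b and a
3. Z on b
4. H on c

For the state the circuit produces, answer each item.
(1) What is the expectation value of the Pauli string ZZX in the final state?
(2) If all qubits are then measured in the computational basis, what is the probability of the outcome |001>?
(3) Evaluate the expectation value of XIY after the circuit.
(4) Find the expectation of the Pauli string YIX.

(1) In the final state, ZZX has expectation 1. Key observation: gates 1-2 undo each other exactly, leaving only the rest of the circuit to track.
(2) The probability of measuring |001> is 1/2.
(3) In the final state, XIY has expectation 0.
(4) In the final state, YIX has expectation 0.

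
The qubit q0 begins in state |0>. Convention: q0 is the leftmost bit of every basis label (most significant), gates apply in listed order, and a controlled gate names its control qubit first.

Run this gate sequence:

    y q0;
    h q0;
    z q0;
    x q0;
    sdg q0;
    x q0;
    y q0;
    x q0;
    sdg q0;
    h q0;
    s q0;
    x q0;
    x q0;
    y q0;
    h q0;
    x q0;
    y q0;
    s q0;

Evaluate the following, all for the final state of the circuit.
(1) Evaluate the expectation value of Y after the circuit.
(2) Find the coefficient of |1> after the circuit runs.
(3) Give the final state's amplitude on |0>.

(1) The observable Y averages to -1.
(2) |1> carries amplitude -sqrt(2)*I/2 in the final state.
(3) The final state's coefficient on |0> equals sqrt(2)/2.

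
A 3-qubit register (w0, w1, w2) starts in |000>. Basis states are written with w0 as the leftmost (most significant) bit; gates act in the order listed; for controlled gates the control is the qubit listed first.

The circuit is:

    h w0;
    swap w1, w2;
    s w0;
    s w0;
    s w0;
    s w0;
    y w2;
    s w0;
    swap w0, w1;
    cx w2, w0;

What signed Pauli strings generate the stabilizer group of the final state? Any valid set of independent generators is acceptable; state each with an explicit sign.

The stabilizer group can be generated by +IYI, -ZII, -IIZ, among other valid generating sets. Key observation: gates 3-6 undo each other exactly, leaving only the rest of the circuit to track.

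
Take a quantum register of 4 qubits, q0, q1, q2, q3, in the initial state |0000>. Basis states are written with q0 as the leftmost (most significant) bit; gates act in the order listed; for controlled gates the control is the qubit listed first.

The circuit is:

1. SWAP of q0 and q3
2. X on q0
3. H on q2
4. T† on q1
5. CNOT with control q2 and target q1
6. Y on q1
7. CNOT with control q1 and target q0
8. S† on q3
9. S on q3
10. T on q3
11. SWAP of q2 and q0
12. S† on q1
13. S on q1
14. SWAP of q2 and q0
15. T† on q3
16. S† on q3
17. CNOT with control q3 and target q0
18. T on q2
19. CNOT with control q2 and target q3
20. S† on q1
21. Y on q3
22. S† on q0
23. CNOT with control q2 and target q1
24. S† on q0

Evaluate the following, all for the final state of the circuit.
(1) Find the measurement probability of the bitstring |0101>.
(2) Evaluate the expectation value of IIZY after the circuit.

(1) A full measurement returns |0101> with probability 1/2.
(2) The expectation value of IIZY is 0.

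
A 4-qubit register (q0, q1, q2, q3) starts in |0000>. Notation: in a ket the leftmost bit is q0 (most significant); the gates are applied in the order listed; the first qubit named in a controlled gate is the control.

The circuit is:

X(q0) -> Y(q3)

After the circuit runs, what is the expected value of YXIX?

In the final state, YXIX has expectation 0.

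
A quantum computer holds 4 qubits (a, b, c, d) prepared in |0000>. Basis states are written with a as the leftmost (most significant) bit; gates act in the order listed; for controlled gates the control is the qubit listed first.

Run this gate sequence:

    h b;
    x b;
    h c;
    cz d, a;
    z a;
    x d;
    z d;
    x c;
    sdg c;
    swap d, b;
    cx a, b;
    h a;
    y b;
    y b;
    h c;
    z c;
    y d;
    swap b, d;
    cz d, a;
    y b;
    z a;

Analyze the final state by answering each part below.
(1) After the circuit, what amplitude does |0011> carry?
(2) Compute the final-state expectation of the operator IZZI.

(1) |0011> carries amplitude 1/4 + I/4 in the final state.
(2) The expectation value of IZZI is 0.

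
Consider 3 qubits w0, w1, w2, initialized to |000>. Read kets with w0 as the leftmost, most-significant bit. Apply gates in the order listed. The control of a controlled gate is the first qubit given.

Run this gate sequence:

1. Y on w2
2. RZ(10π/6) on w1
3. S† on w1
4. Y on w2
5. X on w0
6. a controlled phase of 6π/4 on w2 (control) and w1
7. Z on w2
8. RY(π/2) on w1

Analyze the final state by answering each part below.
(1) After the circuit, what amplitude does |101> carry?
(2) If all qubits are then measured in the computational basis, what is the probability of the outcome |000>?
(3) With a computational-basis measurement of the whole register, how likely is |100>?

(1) The amplitude on |101> is 0.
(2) A full measurement returns |000> with probability 0.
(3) A full measurement returns |100> with probability 1/2.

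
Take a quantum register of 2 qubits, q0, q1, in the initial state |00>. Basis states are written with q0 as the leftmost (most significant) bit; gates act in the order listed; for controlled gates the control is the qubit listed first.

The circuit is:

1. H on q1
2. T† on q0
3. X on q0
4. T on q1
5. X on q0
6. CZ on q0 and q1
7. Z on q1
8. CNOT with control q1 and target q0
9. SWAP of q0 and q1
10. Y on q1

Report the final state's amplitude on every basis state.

The final amplitudes are 0 on |00>, sqrt(2)*I/2 on |01>, sqrt(2)*exp(3*I*pi/4)/2 on |10>, 0 on |11>.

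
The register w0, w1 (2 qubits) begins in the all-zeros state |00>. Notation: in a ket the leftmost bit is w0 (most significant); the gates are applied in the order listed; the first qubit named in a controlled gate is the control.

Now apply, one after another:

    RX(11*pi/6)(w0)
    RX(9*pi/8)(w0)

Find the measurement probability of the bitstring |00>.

Outcome |00> occurs with probability -sqrt(3*sqrt(2) + 6)/8 - sqrt(2 - sqrt(2))/8 + 1/2.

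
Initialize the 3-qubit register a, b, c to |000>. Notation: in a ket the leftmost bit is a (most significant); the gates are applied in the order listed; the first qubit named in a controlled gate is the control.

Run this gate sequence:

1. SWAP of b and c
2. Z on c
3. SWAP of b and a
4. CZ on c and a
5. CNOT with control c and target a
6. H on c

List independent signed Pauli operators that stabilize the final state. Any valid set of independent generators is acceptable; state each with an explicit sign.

One valid set of independent stabilizer generators is +IIX, +ZII, +IZI (any independent generating set of the same group is equally correct).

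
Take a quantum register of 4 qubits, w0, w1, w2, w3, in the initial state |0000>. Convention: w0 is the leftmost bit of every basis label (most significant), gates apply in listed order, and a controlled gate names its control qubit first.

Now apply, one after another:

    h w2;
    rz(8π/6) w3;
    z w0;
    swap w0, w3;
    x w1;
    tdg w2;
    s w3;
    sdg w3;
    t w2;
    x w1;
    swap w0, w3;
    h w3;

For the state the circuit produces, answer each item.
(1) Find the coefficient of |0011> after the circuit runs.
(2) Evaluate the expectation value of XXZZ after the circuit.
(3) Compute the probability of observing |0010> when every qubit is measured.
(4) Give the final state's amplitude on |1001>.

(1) |0011> carries amplitude -exp(I*pi/3)/2 in the final state. Key observation: steps 4-11 multiply out to the identity, so the circuit reduces to the remaining gates.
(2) The observable XXZZ averages to 0.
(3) The probability of measuring |0010> is 1/4.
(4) The amplitude on |1001> is 0.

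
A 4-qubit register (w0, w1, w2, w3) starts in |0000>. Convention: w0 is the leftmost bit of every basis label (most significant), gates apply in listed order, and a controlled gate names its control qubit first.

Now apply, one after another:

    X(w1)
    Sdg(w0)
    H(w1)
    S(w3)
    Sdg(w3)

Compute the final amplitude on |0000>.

The amplitude on |0000> is sqrt(2)/2.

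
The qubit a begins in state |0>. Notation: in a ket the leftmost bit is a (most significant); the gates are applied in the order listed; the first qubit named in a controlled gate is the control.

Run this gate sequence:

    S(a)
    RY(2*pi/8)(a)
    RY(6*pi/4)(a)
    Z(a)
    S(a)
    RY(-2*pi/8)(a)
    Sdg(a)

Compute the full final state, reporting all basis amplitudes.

The resulting statevector has amplitude -(1 - I)*(sqrt(2) + 2*I)/4 on |0>, sqrt(2)*(-1 - I)/4 on |1>.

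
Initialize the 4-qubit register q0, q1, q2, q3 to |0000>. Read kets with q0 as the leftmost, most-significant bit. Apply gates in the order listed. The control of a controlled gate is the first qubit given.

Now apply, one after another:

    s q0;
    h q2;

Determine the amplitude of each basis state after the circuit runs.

The resulting statevector has amplitude sqrt(2)/2 on |0000>, sqrt(2)/2 on |0010>, and 0 on every other basis state.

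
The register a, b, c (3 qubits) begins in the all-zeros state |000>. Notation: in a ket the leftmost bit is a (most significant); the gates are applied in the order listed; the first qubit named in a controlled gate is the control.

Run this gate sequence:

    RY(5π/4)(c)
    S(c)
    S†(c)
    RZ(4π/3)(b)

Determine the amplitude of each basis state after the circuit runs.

The resulting statevector has amplitude sqrt(2 - sqrt(2))*exp(I*pi/3)/2 on |000>, -sqrt(sqrt(2) + 2)*exp(I*pi/3)/2 on |001>, and 0 on every other basis state.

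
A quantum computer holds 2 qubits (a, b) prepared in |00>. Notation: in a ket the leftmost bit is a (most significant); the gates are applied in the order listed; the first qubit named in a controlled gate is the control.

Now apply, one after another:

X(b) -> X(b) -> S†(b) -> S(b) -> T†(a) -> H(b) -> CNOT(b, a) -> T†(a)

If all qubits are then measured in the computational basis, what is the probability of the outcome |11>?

A full measurement returns |11> with probability 1/2.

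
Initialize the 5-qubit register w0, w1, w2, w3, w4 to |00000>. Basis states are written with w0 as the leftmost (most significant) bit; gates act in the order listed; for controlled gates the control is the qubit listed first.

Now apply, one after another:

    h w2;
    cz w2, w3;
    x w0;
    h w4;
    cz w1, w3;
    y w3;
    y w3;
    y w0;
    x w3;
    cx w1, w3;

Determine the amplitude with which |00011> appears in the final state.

The final state's coefficient on |00011> equals -I/2.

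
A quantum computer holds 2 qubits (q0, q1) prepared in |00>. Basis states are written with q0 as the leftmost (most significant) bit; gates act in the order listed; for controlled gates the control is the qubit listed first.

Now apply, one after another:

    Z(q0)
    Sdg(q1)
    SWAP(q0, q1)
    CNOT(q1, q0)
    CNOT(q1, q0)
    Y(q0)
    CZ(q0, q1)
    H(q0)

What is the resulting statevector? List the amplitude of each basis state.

The final amplitudes are sqrt(2)*I/2 on |00>, 0 on |01>, -sqrt(2)*I/2 on |10>, 0 on |11>.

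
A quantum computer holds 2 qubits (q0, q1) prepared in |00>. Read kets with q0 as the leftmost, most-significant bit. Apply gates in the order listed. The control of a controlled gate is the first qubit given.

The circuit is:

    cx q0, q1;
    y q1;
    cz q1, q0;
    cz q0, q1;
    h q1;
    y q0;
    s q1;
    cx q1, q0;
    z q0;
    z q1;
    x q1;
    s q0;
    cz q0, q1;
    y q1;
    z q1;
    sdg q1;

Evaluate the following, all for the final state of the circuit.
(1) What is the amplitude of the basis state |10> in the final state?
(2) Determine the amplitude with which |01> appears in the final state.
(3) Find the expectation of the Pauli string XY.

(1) |10> carries amplitude -sqrt(2)/2 in the final state.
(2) The final state's coefficient on |01> equals sqrt(2)*I/2.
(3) The expectation value of XY is -1.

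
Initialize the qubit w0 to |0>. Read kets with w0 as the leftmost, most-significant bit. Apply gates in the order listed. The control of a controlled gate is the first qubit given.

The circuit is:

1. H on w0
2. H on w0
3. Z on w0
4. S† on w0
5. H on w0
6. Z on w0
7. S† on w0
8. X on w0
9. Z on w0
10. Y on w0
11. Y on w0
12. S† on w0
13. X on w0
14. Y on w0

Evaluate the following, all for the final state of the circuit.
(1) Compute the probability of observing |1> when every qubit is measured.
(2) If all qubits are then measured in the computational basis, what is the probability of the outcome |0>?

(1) The probability of measuring |1> is 1/2.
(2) The probability of measuring |0> is 1/2.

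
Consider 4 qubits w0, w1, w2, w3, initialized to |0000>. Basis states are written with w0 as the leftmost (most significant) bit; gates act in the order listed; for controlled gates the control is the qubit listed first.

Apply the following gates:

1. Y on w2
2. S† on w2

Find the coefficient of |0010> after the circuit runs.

|0010> carries amplitude 1 in the final state.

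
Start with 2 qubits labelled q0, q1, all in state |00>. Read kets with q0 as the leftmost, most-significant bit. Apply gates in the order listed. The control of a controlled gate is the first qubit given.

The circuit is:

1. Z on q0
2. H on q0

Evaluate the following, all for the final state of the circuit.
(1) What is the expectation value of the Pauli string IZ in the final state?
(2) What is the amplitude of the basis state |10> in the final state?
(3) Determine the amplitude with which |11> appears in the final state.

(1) The expectation value of IZ is 1.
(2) |10> carries amplitude sqrt(2)/2 in the final state.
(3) |11> carries amplitude 0 in the final state.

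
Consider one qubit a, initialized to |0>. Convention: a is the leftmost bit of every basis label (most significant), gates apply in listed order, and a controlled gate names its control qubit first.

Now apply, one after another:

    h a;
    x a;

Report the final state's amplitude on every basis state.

The final amplitudes are sqrt(2)/2 on |0>, sqrt(2)/2 on |1>.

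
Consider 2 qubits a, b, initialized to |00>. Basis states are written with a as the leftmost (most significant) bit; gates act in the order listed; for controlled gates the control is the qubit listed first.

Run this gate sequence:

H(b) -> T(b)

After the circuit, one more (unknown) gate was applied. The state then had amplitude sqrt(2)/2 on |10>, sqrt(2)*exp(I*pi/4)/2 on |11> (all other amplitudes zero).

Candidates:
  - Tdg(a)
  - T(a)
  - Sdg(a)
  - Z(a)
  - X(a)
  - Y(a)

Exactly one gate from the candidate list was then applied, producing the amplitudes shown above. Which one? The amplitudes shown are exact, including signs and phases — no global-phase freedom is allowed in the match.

The applied gate was X(a).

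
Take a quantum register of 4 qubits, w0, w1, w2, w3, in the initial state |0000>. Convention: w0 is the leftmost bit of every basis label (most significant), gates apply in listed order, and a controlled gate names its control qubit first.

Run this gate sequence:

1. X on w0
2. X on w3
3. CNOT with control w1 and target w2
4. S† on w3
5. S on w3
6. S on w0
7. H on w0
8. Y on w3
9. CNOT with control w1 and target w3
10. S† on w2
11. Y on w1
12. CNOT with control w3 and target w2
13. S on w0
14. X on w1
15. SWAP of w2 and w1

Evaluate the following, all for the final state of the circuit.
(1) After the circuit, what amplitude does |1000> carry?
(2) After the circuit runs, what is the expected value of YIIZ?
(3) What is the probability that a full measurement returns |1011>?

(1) The amplitude on |1000> is sqrt(2)/2.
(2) The observable YIIZ averages to -1.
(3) The probability of measuring |1011> is 0.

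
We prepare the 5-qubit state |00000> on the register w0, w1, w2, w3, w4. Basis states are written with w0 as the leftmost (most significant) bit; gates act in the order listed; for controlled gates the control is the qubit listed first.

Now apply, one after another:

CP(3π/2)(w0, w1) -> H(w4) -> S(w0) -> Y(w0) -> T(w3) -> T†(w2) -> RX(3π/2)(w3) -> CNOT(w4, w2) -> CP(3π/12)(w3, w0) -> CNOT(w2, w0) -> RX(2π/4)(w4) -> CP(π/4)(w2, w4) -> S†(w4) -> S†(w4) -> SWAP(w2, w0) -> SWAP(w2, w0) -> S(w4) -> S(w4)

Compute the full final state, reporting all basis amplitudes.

After the circuit, the state carries amplitude -sqrt(2)/4 on |00100>, -sqrt(2)*exp(3*I*pi/4)/4 on |00101>, -sqrt(2)*exp(3*I*pi/4)/4 on |00110>, sqrt(2)*I/4 on |00111>, -sqrt(2)*I/4 on |10000>, -sqrt(2)/4 on |10001>, sqrt(2)*exp(I*pi/4)/4 on |10010>, -sqrt(2)*exp(3*I*pi/4)/4 on |10011>, and 0 on every other basis state.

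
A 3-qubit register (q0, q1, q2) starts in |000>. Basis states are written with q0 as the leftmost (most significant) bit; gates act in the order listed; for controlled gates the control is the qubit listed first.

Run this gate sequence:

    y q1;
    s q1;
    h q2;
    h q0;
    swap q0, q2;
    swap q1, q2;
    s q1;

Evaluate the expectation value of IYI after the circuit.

The expectation value of IYI is 1.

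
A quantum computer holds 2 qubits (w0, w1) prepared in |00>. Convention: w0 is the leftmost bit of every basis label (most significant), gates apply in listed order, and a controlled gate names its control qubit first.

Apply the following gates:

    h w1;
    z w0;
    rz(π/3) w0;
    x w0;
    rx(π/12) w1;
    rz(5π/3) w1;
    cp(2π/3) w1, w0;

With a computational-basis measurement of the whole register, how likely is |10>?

The probability of measuring |10> is 1/2.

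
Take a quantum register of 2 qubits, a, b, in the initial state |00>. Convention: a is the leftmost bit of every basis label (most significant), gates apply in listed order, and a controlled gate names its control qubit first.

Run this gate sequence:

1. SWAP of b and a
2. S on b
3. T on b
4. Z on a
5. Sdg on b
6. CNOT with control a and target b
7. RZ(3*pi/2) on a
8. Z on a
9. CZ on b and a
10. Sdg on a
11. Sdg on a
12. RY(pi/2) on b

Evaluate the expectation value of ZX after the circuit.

The expectation value of ZX is 1.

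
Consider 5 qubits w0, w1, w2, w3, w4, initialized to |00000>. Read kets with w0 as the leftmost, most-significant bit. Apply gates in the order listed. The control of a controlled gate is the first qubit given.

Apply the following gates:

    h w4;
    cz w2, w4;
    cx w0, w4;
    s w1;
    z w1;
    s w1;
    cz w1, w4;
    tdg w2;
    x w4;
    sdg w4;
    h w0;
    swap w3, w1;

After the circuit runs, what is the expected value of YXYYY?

In the final state, YXYYY has expectation 0.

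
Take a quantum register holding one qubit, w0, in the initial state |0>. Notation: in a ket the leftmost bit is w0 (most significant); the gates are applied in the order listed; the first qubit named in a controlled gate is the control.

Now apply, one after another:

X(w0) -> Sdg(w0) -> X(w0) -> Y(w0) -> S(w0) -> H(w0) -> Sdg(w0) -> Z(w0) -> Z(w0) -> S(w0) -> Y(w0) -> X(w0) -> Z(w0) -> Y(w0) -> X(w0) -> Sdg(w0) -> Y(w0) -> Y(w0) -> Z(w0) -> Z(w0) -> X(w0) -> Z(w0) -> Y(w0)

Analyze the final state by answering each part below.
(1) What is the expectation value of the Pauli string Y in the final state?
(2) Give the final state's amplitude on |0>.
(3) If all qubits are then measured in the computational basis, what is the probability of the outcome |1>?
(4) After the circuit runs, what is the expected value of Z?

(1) The expectation value of Y is -1.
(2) The final state's coefficient on |0> equals sqrt(2)/2.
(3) The probability of measuring |1> is 1/2.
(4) The observable Z averages to 0.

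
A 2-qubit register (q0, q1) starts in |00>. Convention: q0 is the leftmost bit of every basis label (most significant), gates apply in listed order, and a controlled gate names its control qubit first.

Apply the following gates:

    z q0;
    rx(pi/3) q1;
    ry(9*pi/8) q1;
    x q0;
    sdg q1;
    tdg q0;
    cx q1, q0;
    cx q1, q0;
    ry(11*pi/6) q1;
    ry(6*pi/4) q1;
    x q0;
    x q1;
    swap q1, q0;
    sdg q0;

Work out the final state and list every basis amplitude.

After the circuit, the state carries amplitude (-sin(pi/16) + sqrt(3)*I*cos(pi/16)/2)*exp(3*I*pi/4) on |00>, 0 on |01>, exp(3*I*pi/4)*cos(pi/16)/2 on |10>, 0 on |11>. Key observation: gates 7-8 undo each other exactly, leaving only the rest of the circuit to track.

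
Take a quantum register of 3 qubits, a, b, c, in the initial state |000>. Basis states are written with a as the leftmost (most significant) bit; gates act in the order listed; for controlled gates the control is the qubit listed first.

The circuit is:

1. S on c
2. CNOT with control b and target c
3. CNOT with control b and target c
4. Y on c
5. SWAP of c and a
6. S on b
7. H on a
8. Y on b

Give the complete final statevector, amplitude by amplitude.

After the circuit, the state carries amplitude -sqrt(2)/2 on |010>, sqrt(2)/2 on |110>, and 0 on every other basis state.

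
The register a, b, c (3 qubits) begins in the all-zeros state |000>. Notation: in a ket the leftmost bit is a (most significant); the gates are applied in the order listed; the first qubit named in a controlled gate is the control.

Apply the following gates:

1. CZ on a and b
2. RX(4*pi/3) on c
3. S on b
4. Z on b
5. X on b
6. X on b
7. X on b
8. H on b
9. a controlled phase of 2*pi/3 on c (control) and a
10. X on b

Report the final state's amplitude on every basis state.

The final amplitudes are sqrt(2)/4 on |000>, sqrt(6)*I/4 on |001>, -sqrt(2)/4 on |010>, -sqrt(6)*I/4 on |011>, 0 on |100>, 0 on |101>, 0 on |110>, 0 on |111>.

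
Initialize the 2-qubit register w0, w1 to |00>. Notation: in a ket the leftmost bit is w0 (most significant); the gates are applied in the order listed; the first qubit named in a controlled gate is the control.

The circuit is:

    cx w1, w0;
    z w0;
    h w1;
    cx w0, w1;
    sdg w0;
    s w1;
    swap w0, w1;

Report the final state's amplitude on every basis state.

The resulting statevector has amplitude sqrt(2)/2 on |00>, 0 on |01>, sqrt(2)*I/2 on |10>, 0 on |11>.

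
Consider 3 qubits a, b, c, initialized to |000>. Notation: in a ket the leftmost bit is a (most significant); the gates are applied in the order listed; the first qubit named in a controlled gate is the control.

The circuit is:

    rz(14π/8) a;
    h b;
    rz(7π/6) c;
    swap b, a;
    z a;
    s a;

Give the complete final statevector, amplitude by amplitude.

The final amplitudes are sqrt(2)*exp(13*I*pi/24)/2 on |000>, sqrt(2)*exp(I*pi/24)/2 on |100>, and 0 on every other basis state.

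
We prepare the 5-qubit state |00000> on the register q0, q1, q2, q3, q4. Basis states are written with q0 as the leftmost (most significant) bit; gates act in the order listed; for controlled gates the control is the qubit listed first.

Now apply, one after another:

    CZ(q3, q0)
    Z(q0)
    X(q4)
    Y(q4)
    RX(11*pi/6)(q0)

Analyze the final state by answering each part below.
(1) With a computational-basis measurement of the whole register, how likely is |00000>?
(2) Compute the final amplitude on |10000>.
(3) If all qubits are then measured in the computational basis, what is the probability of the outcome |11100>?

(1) Outcome |00000> occurs with probability sqrt(3)/4 + 1/2.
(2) |10000> carries amplitude -sqrt(6)/4 + sqrt(2)/4 in the final state.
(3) A full measurement returns |11100> with probability 0.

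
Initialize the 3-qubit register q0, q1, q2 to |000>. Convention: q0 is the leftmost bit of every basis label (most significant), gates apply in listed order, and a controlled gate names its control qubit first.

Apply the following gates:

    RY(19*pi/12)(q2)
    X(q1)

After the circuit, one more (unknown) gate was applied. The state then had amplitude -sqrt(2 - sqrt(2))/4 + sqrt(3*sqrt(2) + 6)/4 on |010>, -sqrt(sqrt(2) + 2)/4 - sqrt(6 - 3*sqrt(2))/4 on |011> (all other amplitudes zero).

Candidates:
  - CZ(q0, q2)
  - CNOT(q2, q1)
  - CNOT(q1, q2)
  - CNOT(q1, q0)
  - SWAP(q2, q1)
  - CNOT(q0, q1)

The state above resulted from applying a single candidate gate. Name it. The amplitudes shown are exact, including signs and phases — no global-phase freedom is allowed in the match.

The unique candidate consistent with the amplitudes is CNOT(q1, q2).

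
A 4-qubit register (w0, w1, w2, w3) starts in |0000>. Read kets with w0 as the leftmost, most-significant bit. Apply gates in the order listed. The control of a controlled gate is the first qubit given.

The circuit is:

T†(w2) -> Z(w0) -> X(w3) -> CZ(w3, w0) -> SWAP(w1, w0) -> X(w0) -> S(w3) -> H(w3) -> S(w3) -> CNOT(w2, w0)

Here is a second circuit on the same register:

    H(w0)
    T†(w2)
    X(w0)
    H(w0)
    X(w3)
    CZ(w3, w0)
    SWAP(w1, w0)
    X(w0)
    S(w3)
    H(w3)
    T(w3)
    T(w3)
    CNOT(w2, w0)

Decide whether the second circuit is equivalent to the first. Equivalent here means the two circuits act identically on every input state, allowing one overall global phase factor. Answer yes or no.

Yes: on every input state the two circuits agree up to one overall phase factor.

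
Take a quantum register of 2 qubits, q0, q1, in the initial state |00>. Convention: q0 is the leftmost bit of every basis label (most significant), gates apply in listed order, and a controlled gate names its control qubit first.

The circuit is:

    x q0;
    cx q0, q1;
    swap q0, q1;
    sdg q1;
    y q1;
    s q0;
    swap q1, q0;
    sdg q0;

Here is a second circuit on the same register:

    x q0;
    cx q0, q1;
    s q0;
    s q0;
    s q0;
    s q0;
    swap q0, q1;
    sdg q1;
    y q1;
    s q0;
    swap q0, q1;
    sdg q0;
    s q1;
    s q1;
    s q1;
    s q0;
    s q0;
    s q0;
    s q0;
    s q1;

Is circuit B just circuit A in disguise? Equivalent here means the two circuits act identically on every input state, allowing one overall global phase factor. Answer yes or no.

Yes, they are equivalent — the unitaries differ by at most a global phase.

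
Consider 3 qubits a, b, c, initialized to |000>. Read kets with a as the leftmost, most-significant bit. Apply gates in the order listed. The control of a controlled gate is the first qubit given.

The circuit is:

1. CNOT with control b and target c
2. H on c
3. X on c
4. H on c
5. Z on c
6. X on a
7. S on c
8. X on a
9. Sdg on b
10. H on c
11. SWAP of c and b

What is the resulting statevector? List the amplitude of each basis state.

The resulting statevector has amplitude sqrt(2)/2 on |000>, sqrt(2)/2 on |010>, and 0 on every other basis state. Key observation: gates 2-5 undo each other exactly, leaving only the rest of the circuit to track.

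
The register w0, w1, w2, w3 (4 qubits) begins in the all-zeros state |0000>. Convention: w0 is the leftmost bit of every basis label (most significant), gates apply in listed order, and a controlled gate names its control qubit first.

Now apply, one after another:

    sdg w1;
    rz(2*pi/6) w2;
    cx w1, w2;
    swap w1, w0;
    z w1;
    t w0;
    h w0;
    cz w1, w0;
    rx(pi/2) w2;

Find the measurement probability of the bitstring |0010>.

A full measurement returns |0010> with probability 1/4.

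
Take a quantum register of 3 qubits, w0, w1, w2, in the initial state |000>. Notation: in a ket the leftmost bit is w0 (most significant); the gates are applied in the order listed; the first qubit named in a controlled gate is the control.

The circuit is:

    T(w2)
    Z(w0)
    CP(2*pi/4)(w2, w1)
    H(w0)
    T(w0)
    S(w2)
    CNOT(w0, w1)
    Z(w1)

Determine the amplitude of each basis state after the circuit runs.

After the circuit, the state carries amplitude sqrt(2)/2 on |000>, -sqrt(2)*exp(I*pi/4)/2 on |110>, and 0 on every other basis state.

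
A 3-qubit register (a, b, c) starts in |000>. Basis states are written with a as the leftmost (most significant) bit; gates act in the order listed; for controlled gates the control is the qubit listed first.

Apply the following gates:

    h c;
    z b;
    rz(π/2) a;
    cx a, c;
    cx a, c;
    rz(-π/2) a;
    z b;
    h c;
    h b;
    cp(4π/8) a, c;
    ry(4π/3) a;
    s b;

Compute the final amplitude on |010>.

|010> carries amplitude -sqrt(2)*I/4 in the final state. Key observation: steps 1-8 multiply out to the identity, so the circuit reduces to the remaining gates.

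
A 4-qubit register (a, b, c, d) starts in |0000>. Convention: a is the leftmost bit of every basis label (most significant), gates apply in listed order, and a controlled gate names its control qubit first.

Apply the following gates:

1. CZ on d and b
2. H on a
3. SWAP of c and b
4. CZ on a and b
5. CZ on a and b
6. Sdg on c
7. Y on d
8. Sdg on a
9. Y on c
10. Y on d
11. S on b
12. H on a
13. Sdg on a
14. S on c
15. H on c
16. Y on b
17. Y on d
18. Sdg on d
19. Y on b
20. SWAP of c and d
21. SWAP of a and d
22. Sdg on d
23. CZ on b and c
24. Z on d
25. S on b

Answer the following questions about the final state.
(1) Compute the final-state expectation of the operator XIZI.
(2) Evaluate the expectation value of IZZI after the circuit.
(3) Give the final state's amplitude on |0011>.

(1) In the final state, XIZI has expectation 1.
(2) In the final state, IZZI has expectation -1.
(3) |0011> carries amplitude sqrt(2)*(-1 - I)/4 in the final state.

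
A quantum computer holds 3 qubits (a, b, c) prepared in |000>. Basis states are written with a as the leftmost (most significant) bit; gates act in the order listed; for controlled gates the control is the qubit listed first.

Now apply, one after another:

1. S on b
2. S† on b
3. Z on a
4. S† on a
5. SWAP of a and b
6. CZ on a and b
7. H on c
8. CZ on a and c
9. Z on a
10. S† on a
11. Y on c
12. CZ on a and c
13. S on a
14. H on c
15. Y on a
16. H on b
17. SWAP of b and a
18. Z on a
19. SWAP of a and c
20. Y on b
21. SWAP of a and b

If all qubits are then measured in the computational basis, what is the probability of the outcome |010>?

The probability of measuring |010> is 1/2.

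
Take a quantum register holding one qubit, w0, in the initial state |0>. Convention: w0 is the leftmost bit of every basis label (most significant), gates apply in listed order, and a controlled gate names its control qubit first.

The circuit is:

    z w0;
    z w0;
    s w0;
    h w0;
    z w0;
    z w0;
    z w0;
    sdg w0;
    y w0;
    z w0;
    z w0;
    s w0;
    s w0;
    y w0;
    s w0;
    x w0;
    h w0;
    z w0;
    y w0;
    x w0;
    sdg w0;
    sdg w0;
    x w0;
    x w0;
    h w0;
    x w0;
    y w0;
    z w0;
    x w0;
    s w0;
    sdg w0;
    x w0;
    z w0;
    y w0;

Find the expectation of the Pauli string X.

The expectation value of X is 1. Key observation: gates 27-34 undo each other exactly, leaving only the rest of the circuit to track.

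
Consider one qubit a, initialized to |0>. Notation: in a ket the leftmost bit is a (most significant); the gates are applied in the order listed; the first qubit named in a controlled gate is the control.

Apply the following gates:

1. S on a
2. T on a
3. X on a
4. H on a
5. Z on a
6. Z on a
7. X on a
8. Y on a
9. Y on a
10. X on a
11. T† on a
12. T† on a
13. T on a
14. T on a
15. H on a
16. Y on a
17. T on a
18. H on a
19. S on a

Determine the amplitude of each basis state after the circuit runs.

After the circuit, the state carries amplitude -sqrt(2)*I/2 on |0>, sqrt(2)/2 on |1>. Key observation: the block from step 11 through step 14 cancels to the identity and can be dropped.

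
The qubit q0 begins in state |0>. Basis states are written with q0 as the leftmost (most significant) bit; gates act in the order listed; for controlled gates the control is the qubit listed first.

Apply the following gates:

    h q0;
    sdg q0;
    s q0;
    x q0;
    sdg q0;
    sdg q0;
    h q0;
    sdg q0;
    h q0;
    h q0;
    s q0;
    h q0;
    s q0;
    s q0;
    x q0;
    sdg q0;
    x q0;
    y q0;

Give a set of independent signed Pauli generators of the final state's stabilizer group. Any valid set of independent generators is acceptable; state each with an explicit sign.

The final state is stabilized by the group generated by +Y; other independent generating sets are equally valid.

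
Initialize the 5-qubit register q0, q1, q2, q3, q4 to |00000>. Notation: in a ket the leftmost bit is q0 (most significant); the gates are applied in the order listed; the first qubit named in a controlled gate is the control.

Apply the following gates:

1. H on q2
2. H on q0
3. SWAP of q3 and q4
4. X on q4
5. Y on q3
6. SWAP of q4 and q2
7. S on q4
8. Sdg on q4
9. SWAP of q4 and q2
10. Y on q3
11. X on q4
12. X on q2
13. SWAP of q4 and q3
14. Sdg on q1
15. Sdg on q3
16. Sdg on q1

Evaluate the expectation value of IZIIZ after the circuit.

The observable IZIIZ averages to 1. Key observation: gates 4-11 undo each other exactly, leaving only the rest of the circuit to track.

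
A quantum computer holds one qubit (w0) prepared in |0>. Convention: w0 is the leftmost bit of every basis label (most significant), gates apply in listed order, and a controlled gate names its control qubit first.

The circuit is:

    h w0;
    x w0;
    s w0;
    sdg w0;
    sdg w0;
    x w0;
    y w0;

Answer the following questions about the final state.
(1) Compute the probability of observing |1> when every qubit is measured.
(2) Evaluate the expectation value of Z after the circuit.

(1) The probability of measuring |1> is 1/2.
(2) The expectation value of Z is 0.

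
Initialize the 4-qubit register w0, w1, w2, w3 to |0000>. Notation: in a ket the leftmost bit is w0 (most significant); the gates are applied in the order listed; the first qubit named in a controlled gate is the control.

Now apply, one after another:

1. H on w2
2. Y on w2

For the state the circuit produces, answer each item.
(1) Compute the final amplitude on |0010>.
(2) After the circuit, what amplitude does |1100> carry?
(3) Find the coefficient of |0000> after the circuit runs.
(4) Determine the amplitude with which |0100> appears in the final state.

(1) The amplitude on |0010> is sqrt(2)*I/2.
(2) The amplitude on |1100> is 0.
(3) The amplitude on |0000> is -sqrt(2)*I/2.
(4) The final state's coefficient on |0100> equals 0.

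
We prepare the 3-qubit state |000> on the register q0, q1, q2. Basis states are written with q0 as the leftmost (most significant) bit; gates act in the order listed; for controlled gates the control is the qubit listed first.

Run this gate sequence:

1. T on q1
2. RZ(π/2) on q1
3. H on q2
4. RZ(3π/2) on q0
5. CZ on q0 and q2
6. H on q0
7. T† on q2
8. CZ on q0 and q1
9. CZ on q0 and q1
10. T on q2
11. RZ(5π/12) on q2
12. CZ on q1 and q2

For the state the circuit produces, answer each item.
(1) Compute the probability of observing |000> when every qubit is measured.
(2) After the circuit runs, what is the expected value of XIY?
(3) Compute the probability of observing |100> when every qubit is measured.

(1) A full measurement returns |000> with probability 1/4. Key observation: the block from step 7 through step 10 cancels to the identity and can be dropped.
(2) In the final state, XIY has expectation sqrt(2)/4 + sqrt(6)/4.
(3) The probability of measuring |100> is 1/4.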